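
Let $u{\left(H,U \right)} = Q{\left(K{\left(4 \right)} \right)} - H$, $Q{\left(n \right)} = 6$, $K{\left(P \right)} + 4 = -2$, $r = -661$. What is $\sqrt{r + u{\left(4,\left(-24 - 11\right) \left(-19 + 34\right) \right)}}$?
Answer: $i \sqrt{659} \approx 25.671 i$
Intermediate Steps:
$K{\left(P \right)} = -6$ ($K{\left(P \right)} = -4 - 2 = -6$)
$u{\left(H,U \right)} = 6 - H$
$\sqrt{r + u{\left(4,\left(-24 - 11\right) \left(-19 + 34\right) \right)}} = \sqrt{-661 + \left(6 - 4\right)} = \sqrt{-661 + 2} = \sqrt{-659} = i \sqrt{659}$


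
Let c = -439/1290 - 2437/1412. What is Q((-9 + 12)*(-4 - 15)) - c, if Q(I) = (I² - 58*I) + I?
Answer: 5919870319/910740 ≈ 6500.1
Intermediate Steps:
c = -1881799/910740 (c = -439*1/1290 - 2437*1/1412 = -439/1290 - 2437/1412 = -1881799/910740 ≈ -2.0662)
Q(I) = I² - 57*I
Q((-9 + 12)*(-4 - 15)) - c = ((-9 + 12)*(-4 - 15))*(-57 + (-9 + 12)*(-4 - 15)) - 1*(-1881799/910740) = (3*(-19))*(-57 + 3*(-19)) + 1881799/910740 = -57*(-57 - 57) + 1881799/910740 = -57*(-114) + 1881799/910740 = 6498 + 1881799/910740 = 5919870319/910740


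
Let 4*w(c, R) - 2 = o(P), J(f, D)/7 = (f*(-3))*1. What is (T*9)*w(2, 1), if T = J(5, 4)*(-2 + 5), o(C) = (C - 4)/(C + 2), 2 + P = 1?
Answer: 8505/4 ≈ 2126.3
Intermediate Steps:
P = -1 (P = -2 + 1 = -1)
J(f, D) = -21*f (J(f, D) = 7*((f*(-3))*1) = 7*(-3*f*1) = 7*(-3*f) = -21*f)
o(C) = (-4 + C)/(2 + C)
T = -315 (T = (-21*5)*(-2 + 5) = -105*3 = -315)
w(c, R) = -3/4 (w(c, R) = 1/2 + ((-4 - 1)/(2 - 1))/4 = 1/2 + (-5/1)/4 = 1/2 + (1*(-5))/4 = 1/2 + (1/4)*(-5) = 1/2 - 5/4 = -3/4)
(T*9)*w(2, 1) = -315*9*(-3/4) = -2835*(-3/4) = 8505/4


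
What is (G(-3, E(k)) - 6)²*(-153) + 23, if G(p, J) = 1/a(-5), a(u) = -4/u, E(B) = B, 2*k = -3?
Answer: -54865/16 ≈ -3429.1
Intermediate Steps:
k = -3/2 (k = (½)*(-3) = -3/2 ≈ -1.5000)
G(p, J) = 5/4 (G(p, J) = 1/(-4/(-5)) = 1/(-4*(-⅕)) = 1/(⅘) = 1*(5/4) = 5/4)
(G(-3, E(k)) - 6)²*(-153) + 23 = (5/4 - 6)²*(-153) + 23 = (-19/4)²*(-153) + 23 = (361/16)*(-153) + 23 = -55233/16 + 23 = -54865/16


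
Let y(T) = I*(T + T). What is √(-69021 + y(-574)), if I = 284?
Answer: I*√395053 ≈ 628.53*I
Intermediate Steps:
y(T) = 568*T (y(T) = 284*(T + T) = 284*(2*T) = 568*T)
√(-69021 + y(-574)) = √(-69021 + 568*(-574)) = √(-69021 - 326032) = √(-395053) = I*√395053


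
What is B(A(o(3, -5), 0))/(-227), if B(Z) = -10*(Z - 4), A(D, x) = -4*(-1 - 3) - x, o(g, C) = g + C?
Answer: 120/227 ≈ 0.52863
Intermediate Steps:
o(g, C) = C + g
A(D, x) = 16 - x (A(D, x) = -4*(-4) - x = 16 - x)
B(Z) = 40 - 10*Z (B(Z) = -10*(-4 + Z) = 40 - 10*Z)
B(A(o(3, -5), 0))/(-227) = (40 - 10*(16 - 1*0))/(-227) = (40 - 10*(16 + 0))*(-1/227) = (40 - 10*16)*(-1/227) = (40 - 160)*(-1/227) = -120*(-1/227) = 120/227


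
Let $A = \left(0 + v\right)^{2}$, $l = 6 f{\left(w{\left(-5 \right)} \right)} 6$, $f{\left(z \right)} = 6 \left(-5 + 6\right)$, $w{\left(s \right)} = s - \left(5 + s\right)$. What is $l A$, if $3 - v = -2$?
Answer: $5400$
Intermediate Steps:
$w{\left(s \right)} = -5$
$f{\left(z \right)} = 6$ ($f{\left(z \right)} = 6 \cdot 1 = 6$)
$v = 5$ ($v = 3 - -2 = 3 + 2 = 5$)
$l = 216$ ($l = 6 \cdot 6 \cdot 6 = 36 \cdot 6 = 216$)
$A = 25$ ($A = \left(0 + 5\right)^{2} = 5^{2} = 25$)
$l A = 216 \cdot 25 = 5400$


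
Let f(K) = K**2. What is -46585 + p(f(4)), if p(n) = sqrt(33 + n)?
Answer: -46578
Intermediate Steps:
-46585 + p(f(4)) = -46585 + sqrt(33 + 4**2) = -46585 + sqrt(33 + 16) = -46585 + sqrt(49) = -46585 + 7 = -46578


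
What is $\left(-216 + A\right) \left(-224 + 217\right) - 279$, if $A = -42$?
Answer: $1527$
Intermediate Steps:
$\left(-216 + A\right) \left(-224 + 217\right) - 279 = \left(-216 - 42\right) \left(-224 + 217\right) - 279 = \left(-258\right) \left(-7\right) - 279 = 1806 - 279 = 1527$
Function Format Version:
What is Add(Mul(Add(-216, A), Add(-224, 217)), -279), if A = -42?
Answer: 1527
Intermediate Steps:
Add(Mul(Add(-216, A), Add(-224, 217)), -279) = Add(Mul(Add(-216, -42), Add(-224, 217)), -279) = Add(Mul(-258, -7), -279) = Add(1806, -279) = 1527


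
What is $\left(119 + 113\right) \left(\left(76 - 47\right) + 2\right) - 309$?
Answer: $6883$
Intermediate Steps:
$\left(119 + 113\right) \left(\left(76 - 47\right) + 2\right) - 309 = 232 \left(29 + 2\right) - 309 = 232 \cdot 31 - 309 = 7192 - 309 = 6883$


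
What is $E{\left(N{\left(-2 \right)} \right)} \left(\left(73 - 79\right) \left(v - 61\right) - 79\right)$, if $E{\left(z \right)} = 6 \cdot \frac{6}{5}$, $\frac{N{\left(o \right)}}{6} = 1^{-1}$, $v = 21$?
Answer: $\frac{5796}{5} \approx 1159.2$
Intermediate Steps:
$N{\left(o \right)} = 6$ ($N{\left(o \right)} = \frac{6}{1} = 6 \cdot 1 = 6$)
$E{\left(z \right)} = \frac{36}{5}$ ($E{\left(z \right)} = 6 \cdot 6 \cdot \frac{1}{5} = 6 \cdot \frac{6}{5} = \frac{36}{5}$)
$E{\left(N{\left(-2 \right)} \right)} \left(\left(73 - 79\right) \left(v - 61\right) - 79\right) = \frac{36 \left(\left(73 - 79\right) \left(21 - 61\right) - 79\right)}{5} = \frac{36 \left(\left(-6\right) \left(-40\right) - 79\right)}{5} = \frac{36 \left(240 - 79\right)}{5} = \frac{36}{5} \cdot 161 = \frac{5796}{5}$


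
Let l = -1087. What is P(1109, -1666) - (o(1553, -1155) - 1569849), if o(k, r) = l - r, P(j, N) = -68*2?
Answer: 1569645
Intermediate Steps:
P(j, N) = -136
o(k, r) = -1087 - r
P(1109, -1666) - (o(1553, -1155) - 1569849) = -136 - ((-1087 - 1*(-1155)) - 1569849) = -136 - ((-1087 + 1155) - 1569849) = -136 - (68 - 1569849) = -136 - 1*(-1569781) = -136 + 1569781 = 1569645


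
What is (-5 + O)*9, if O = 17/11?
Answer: -342/11 ≈ -31.091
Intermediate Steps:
O = 17/11 (O = 17*(1/11) = 17/11 ≈ 1.5455)
(-5 + O)*9 = (-5 + 17/11)*9 = -38/11*9 = -342/11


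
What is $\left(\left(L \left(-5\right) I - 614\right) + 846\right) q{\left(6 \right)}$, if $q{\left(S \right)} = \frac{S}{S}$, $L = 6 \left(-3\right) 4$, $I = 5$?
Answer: $2032$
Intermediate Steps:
$L = -72$ ($L = \left(-18\right) 4 = -72$)
$q{\left(S \right)} = 1$
$\left(\left(L \left(-5\right) I - 614\right) + 846\right) q{\left(6 \right)} = \left(\left(\left(-72\right) \left(-5\right) 5 - 614\right) + 846\right) 1 = \left(\left(360 \cdot 5 - 614\right) + 846\right) 1 = \left(\left(1800 - 614\right) + 846\right) 1 = \left(1186 + 846\right) 1 = 2032 \cdot 1 = 2032$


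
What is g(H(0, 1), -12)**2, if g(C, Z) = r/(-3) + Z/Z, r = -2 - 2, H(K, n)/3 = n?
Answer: 49/9 ≈ 5.4444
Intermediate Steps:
H(K, n) = 3*n
r = -4
g(C, Z) = 7/3 (g(C, Z) = -4/(-3) + Z/Z = -4*(-1/3) + 1 = 4/3 + 1 = 7/3)
g(H(0, 1), -12)**2 = (7/3)**2 = 49/9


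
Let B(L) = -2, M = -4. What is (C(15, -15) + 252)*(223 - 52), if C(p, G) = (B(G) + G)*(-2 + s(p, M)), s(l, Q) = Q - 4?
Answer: 72162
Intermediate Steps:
s(l, Q) = -4 + Q
C(p, G) = 20 - 10*G (C(p, G) = (-2 + G)*(-2 + (-4 - 4)) = (-2 + G)*(-2 - 8) = (-2 + G)*(-10) = 20 - 10*G)
(C(15, -15) + 252)*(223 - 52) = ((20 - 10*(-15)) + 252)*(223 - 52) = ((20 + 150) + 252)*171 = (170 + 252)*171 = 422*171 = 72162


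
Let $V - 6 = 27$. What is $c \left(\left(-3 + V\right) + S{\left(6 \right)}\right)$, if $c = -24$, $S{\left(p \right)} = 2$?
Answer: $-768$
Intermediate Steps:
$V = 33$ ($V = 6 + 27 = 33$)
$c \left(\left(-3 + V\right) + S{\left(6 \right)}\right) = - 24 \left(\left(-3 + 33\right) + 2\right) = - 24 \left(30 + 2\right) = \left(-24\right) 32 = -768$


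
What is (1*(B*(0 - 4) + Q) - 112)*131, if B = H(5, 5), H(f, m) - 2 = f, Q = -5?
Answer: -18995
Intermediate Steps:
H(f, m) = 2 + f
B = 7 (B = 2 + 5 = 7)
(1*(B*(0 - 4) + Q) - 112)*131 = (1*(7*(0 - 4) - 5) - 112)*131 = (1*(7*(-4) - 5) - 112)*131 = (1*(-28 - 5) - 112)*131 = (1*(-33) - 112)*131 = (-33 - 112)*131 = -145*131 = -18995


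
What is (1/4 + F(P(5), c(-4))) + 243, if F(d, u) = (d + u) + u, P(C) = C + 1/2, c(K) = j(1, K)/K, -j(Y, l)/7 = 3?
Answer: 1037/4 ≈ 259.25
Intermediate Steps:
j(Y, l) = -21 (j(Y, l) = -7*3 = -21)
c(K) = -21/K
P(C) = ½ + C (P(C) = C + ½ = ½ + C)
F(d, u) = d + 2*u
(1/4 + F(P(5), c(-4))) + 243 = (1/4 + ((½ + 5) + 2*(-21/(-4)))) + 243 = (¼ + (11/2 + 2*(-21*(-¼)))) + 243 = (¼ + (11/2 + 2*(21/4))) + 243 = (¼ + (11/2 + 21/2)) + 243 = (¼ + 16) + 243 = 65/4 + 243 = 1037/4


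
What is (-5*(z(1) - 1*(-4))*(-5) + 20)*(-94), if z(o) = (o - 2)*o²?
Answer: -8930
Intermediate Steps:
z(o) = o²*(-2 + o) (z(o) = (-2 + o)*o² = o²*(-2 + o))
(-5*(z(1) - 1*(-4))*(-5) + 20)*(-94) = (-5*(1²*(-2 + 1) - 1*(-4))*(-5) + 20)*(-94) = (-5*(1*(-1) + 4)*(-5) + 20)*(-94) = (-5*(-1 + 4)*(-5) + 20)*(-94) = (-5*3*(-5) + 20)*(-94) = (-15*(-5) + 20)*(-94) = (75 + 20)*(-94) = 95*(-94) = -8930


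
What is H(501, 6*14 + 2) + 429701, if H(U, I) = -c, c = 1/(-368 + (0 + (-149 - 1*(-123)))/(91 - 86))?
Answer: 801822071/1866 ≈ 4.2970e+5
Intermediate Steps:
c = -5/1866 (c = 1/(-368 + (0 + (-149 + 123))/5) = 1/(-368 + (0 - 26)*(⅕)) = 1/(-368 - 26*⅕) = 1/(-368 - 26/5) = 1/(-1866/5) = -5/1866 ≈ -0.0026795)
H(U, I) = 5/1866 (H(U, I) = -1*(-5/1866) = 5/1866)
H(501, 6*14 + 2) + 429701 = 5/1866 + 429701 = 801822071/1866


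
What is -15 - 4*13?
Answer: -67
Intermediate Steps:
-15 - 4*13 = -15 - 52 = -67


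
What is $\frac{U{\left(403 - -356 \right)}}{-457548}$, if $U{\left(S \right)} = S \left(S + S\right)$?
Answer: $- \frac{192027}{76258} \approx -2.5181$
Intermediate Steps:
$U{\left(S \right)} = 2 S^{2}$ ($U{\left(S \right)} = S 2 S = 2 S^{2}$)
$\frac{U{\left(403 - -356 \right)}}{-457548} = \frac{2 \left(403 - -356\right)^{2}}{-457548} = 2 \left(403 + 356\right)^{2} \left(- \frac{1}{457548}\right) = 2 \cdot 759^{2} \left(- \frac{1}{457548}\right) = 2 \cdot 576081 \left(- \frac{1}{457548}\right) = 1152162 \left(- \frac{1}{457548}\right) = - \frac{192027}{76258}$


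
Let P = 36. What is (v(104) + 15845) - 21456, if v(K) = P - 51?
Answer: -5626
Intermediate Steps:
v(K) = -15 (v(K) = 36 - 51 = -15)
(v(104) + 15845) - 21456 = (-15 + 15845) - 21456 = 15830 - 21456 = -5626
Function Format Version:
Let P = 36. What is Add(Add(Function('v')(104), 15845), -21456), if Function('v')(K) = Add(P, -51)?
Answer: -5626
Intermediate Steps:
Function('v')(K) = -15 (Function('v')(K) = Add(36, -51) = -15)
Add(Add(Function('v')(104), 15845), -21456) = Add(Add(-15, 15845), -21456) = Add(15830, -21456) = -5626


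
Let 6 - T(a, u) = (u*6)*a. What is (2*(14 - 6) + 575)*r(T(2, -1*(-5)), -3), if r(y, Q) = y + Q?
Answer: -33687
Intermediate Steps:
T(a, u) = 6 - 6*a*u (T(a, u) = 6 - u*6*a = 6 - 6*u*a = 6 - 6*a*u)
r(y, Q) = Q + y
(2*(14 - 6) + 575)*r(T(2, -1*(-5)), -3) = (2*(14 - 6) + 575)*(-3 + (6 - 6*2*(-1*(-5)))) = (2*8 + 575)*(-3 + (6 - 6*2*5)) = (16 + 575)*(-3 + (6 - 60)) = 591*(-3 - 54) = 591*(-57) = -33687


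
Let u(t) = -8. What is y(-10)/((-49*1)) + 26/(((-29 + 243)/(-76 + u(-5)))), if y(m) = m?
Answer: -52438/5243 ≈ -10.002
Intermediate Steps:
y(-10)/((-49*1)) + 26/(((-29 + 243)/(-76 + u(-5)))) = -10/((-49*1)) + 26/(((-29 + 243)/(-76 - 8))) = -10/(-49) + 26/((214/(-84))) = -10*(-1/49) + 26/((214*(-1/84))) = 10/49 + 26/(-107/42) = 10/49 + 26*(-42/107) = 10/49 - 1092/107 = -52438/5243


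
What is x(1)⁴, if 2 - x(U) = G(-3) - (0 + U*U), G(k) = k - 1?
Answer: 2401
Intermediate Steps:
G(k) = -1 + k
x(U) = 6 + U² (x(U) = 2 - ((-1 - 3) - (0 + U*U)) = 2 - (-4 - (0 + U²)) = 2 - (-4 - U²) = 2 + (4 + U²) = 6 + U²)
x(1)⁴ = (6 + 1²)⁴ = (6 + 1)⁴ = 7⁴ = 2401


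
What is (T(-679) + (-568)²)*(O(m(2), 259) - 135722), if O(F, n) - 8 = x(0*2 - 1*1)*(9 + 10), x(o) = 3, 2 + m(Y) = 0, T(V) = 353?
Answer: -43814090889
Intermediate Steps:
m(Y) = -2 (m(Y) = -2 + 0 = -2)
O(F, n) = 65 (O(F, n) = 8 + 3*(9 + 10) = 8 + 3*19 = 8 + 57 = 65)
(T(-679) + (-568)²)*(O(m(2), 259) - 135722) = (353 + (-568)²)*(65 - 135722) = (353 + 322624)*(-135657) = 322977*(-135657) = -43814090889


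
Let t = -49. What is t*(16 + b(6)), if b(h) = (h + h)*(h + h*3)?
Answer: -14896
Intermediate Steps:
b(h) = 8*h² (b(h) = (2*h)*(h + 3*h) = (2*h)*(4*h) = 8*h²)
t*(16 + b(6)) = -49*(16 + 8*6²) = -49*(16 + 8*36) = -49*(16 + 288) = -49*304 = -14896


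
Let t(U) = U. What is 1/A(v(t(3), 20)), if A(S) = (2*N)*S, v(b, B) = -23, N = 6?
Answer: -1/276 ≈ -0.0036232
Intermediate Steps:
A(S) = 12*S (A(S) = (2*6)*S = 12*S)
1/A(v(t(3), 20)) = 1/(12*(-23)) = 1/(-276) = -1/276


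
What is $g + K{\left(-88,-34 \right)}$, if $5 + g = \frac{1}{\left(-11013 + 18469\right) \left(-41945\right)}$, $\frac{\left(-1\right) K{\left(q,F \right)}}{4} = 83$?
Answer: $- \frac{105394027041}{312741920} \approx -337.0$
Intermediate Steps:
$K{\left(q,F \right)} = -332$ ($K{\left(q,F \right)} = \left(-4\right) 83 = -332$)
$g = - \frac{1563709601}{312741920}$ ($g = -5 + \frac{1}{\left(-11013 + 18469\right) \left(-41945\right)} = -5 + \frac{1}{7456} \left(- \frac{1}{41945}\right) = -5 - \frac{1}{312741920} = - \frac{1563709601}{312741920} \approx -5.0$)
$g + K{\left(-88,-34 \right)} = - \frac{1563709601}{312741920} - 332 = - \frac{105394027041}{312741920}$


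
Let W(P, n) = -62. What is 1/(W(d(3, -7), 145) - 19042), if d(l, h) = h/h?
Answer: -1/19104 ≈ -5.2345e-5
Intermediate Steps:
d(l, h) = 1
1/(W(d(3, -7), 145) - 19042) = 1/(-62 - 19042) = 1/(-19104) = -1/19104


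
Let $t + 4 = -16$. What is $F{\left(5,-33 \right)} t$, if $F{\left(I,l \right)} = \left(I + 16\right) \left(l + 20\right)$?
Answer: $5460$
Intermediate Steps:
$t = -20$ ($t = -4 - 16 = -20$)
$F{\left(I,l \right)} = \left(16 + I\right) \left(20 + l\right)$
$F{\left(5,-33 \right)} t = \left(320 + 16 \left(-33\right) + 20 \cdot 5 + 5 \left(-33\right)\right) \left(-20\right) = \left(320 - 528 + 100 - 165\right) \left(-20\right) = \left(-273\right) \left(-20\right) = 5460$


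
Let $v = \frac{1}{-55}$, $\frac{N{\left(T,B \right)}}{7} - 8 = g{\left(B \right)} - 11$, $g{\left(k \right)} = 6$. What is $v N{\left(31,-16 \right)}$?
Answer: $- \frac{21}{55} \approx -0.38182$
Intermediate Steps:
$N{\left(T,B \right)} = 21$ ($N{\left(T,B \right)} = 56 + 7 \left(6 - 11\right) = 56 + 7 \left(-5\right) = 56 - 35 = 21$)
$v = - \frac{1}{55} \approx -0.018182$
$v N{\left(31,-16 \right)} = \left(- \frac{1}{55}\right) 21 = - \frac{21}{55}$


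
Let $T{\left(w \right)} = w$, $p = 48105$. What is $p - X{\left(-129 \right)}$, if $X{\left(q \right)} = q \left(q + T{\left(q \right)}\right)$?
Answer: $14823$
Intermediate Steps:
$X{\left(q \right)} = 2 q^{2}$ ($X{\left(q \right)} = q \left(q + q\right) = q 2 q = 2 q^{2}$)
$p - X{\left(-129 \right)} = 48105 - 2 \left(-129\right)^{2} = 48105 - 2 \cdot 16641 = 48105 - 33282 = 14823$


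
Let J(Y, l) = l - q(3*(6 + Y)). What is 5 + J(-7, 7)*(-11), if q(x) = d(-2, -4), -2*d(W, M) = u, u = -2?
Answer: -61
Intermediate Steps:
d(W, M) = 1 (d(W, M) = -½*(-2) = 1)
q(x) = 1
J(Y, l) = -1 + l (J(Y, l) = l - 1*1 = l - 1 = -1 + l)
5 + J(-7, 7)*(-11) = 5 + (-1 + 7)*(-11) = 5 + 6*(-11) = 5 - 66 = -61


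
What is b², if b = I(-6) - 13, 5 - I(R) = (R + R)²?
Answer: 23104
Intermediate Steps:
I(R) = 5 - 4*R² (I(R) = 5 - (R + R)² = 5 - (2*R)² = 5 - 4*R²)
b = -152 (b = (5 - 4*(-6)²) - 13 = (5 - 4*36) - 13 = (5 - 144) - 13 = -139 - 13 = -152)
b² = (-152)² = 23104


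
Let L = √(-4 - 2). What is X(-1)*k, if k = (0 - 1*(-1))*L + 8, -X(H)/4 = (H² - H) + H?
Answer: -32 - 4*I*√6 ≈ -32.0 - 9.798*I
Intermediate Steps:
L = I*√6 (L = √(-6) = I*√6 ≈ 2.4495*I)
X(H) = -4*H² (X(H) = -4*((H² - H) + H) = -4*H²)
k = 8 + I*√6 (k = (0 - 1*(-1))*(I*√6) + 8 = (0 + 1)*(I*√6) + 8 = 1*(I*√6) + 8 = I*√6 + 8 = 8 + I*√6 ≈ 8.0 + 2.4495*I)
X(-1)*k = (-4*(-1)²)*(8 + I*√6) = (-4*1)*(8 + I*√6) = -4*(8 + I*√6) = -32 - 4*I*√6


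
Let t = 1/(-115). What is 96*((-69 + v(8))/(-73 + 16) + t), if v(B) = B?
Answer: 222656/2185 ≈ 101.90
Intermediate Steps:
t = -1/115 ≈ -0.0086956
96*((-69 + v(8))/(-73 + 16) + t) = 96*((-69 + 8)/(-73 + 16) - 1/115) = 96*(-61/(-57) - 1/115) = 96*(-61*(-1/57) - 1/115) = 96*(61/57 - 1/115) = 96*(6958/6555) = 222656/2185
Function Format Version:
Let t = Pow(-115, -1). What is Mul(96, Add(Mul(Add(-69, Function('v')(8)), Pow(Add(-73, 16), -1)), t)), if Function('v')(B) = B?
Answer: Rational(222656, 2185) ≈ 101.90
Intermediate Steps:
t = Rational(-1, 115) ≈ -0.0086956
Mul(96, Add(Mul(Add(-69, Function('v')(8)), Pow(Add(-73, 16), -1)), t)) = Mul(96, Add(Mul(Add(-69, 8), Pow(Add(-73, 16), -1)), Rational(-1, 115))) = Mul(96, Add(Mul(-61, Pow(-57, -1)), Rational(-1, 115))) = Mul(96, Add(Mul(-61, Rational(-1, 57)), Rational(-1, 115))) = Mul(96, Add(Rational(61, 57), Rational(-1, 115))) = Mul(96, Rational(6958, 6555)) = Rational(222656, 2185)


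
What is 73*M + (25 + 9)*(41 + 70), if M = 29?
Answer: 5891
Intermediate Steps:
73*M + (25 + 9)*(41 + 70) = 73*29 + (25 + 9)*(41 + 70) = 2117 + 34*111 = 2117 + 3774 = 5891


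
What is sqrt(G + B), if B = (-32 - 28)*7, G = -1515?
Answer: 3*I*sqrt(215) ≈ 43.989*I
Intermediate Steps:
B = -420 (B = -60*7 = -420)
sqrt(G + B) = sqrt(-1515 - 420) = sqrt(-1935) = 3*I*sqrt(215)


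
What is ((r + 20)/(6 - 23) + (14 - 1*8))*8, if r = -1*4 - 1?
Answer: 696/17 ≈ 40.941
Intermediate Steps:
r = -5 (r = -4 - 1 = -5)
((r + 20)/(6 - 23) + (14 - 1*8))*8 = ((-5 + 20)/(6 - 23) + (14 - 1*8))*8 = (15/(-17) + (14 - 8))*8 = (15*(-1/17) + 6)*8 = (-15/17 + 6)*8 = (87/17)*8 = 696/17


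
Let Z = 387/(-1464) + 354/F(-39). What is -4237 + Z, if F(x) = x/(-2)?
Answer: -26766037/6344 ≈ -4219.1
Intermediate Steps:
F(x) = -x/2 (F(x) = x*(-½) = -x/2)
Z = 113491/6344 (Z = 387/(-1464) + 354/((-½*(-39))) = 387*(-1/1464) + 354/(39/2) = -129/488 + 354*(2/39) = -129/488 + 236/13 = 113491/6344 ≈ 17.889)
-4237 + Z = -4237 + 113491/6344 = -26766037/6344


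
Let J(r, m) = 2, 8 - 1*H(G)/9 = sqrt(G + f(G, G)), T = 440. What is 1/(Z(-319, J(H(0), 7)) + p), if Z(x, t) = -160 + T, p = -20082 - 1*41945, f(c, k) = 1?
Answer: -1/61747 ≈ -1.6195e-5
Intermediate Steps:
p = -62027 (p = -20082 - 41945 = -62027)
H(G) = 72 - 9*sqrt(1 + G) (H(G) = 72 - 9*sqrt(G + 1) = 72 - 9*sqrt(1 + G))
Z(x, t) = 280 (Z(x, t) = -160 + 440 = 280)
1/(Z(-319, J(H(0), 7)) + p) = 1/(280 - 62027) = 1/(-61747) = -1/61747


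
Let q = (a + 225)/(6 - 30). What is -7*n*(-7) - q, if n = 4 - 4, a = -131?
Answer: 47/12 ≈ 3.9167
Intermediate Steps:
n = 0
q = -47/12 (q = (-131 + 225)/(6 - 30) = 94/(-24) = 94*(-1/24) = -47/12 ≈ -3.9167)
-7*n*(-7) - q = -7*0*(-7) - 1*(-47/12) = 0*(-7) + 47/12 = 0 + 47/12 = 47/12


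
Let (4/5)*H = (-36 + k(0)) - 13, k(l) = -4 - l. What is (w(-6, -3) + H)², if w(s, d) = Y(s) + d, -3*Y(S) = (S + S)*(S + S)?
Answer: 219961/16 ≈ 13748.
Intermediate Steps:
Y(S) = -4*S²/3 (Y(S) = -(S + S)*(S + S)/3 = -2*S*2*S/3 = -4*S²/3)
w(s, d) = d - 4*s²/3 (w(s, d) = -4*s²/3 + d = d - 4*s²/3)
H = -265/4 (H = 5*((-36 + (-4 - 1*0)) - 13)/4 = 5*((-36 + (-4 + 0)) - 13)/4 = 5*((-36 - 4) - 13)/4 = 5*(-40 - 13)/4 = (5/4)*(-53) = -265/4 ≈ -66.250)
(w(-6, -3) + H)² = ((-3 - 4/3*(-6)²) - 265/4)² = ((-3 - 4/3*36) - 265/4)² = ((-3 - 48) - 265/4)² = (-51 - 265/4)² = (-469/4)² = 219961/16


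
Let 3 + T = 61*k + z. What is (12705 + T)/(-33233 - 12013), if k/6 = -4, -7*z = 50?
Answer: -39308/158361 ≈ -0.24822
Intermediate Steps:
z = -50/7 (z = -1/7*50 = -50/7 ≈ -7.1429)
k = -24 (k = 6*(-4) = -24)
T = -10319/7 (T = -3 + (61*(-24) - 50/7) = -3 + (-1464 - 50/7) = -3 - 10298/7 = -10319/7 ≈ -1474.1)
(12705 + T)/(-33233 - 12013) = (12705 - 10319/7)/(-33233 - 12013) = (78616/7)/(-45246) = (78616/7)*(-1/45246) = -39308/158361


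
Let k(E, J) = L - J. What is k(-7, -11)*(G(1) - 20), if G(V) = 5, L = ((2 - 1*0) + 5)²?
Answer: -900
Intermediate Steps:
L = 49 (L = ((2 + 0) + 5)² = (2 + 5)² = 7² = 49)
k(E, J) = 49 - J
k(-7, -11)*(G(1) - 20) = (49 - 1*(-11))*(5 - 20) = (49 + 11)*(-15) = 60*(-15) = -900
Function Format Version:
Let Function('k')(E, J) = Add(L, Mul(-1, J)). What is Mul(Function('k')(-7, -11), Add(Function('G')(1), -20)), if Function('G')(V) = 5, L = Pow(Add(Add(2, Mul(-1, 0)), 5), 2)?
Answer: -900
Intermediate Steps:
L = 49 (L = Pow(Add(Add(2, 0), 5), 2) = Pow(Add(2, 5), 2) = Pow(7, 2) = 49)
Function('k')(E, J) = Add(49, Mul(-1, J))
Mul(Function('k')(-7, -11), Add(Function('G')(1), -20)) = Mul(Add(49, Mul(-1, -11)), Add(5, -20)) = Mul(Add(49, 11), -15) = Mul(60, -15) = -900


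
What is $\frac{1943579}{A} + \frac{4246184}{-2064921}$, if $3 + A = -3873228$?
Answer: $- \frac{6819929530921}{2665972009917} \approx -2.5581$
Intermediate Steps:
$A = -3873231$ ($A = -3 - 3873228 = -3873231$)
$\frac{1943579}{A} + \frac{4246184}{-2064921} = \frac{1943579}{-3873231} + \frac{4246184}{-2064921} = 1943579 \left(- \frac{1}{3873231}\right) + 4246184 \left(- \frac{1}{2064921}\right) = - \frac{1943579}{3873231} - \frac{4246184}{2064921} = - \frac{6819929530921}{2665972009917}$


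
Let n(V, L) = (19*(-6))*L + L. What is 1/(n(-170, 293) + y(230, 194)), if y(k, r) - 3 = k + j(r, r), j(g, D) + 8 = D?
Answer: -1/32690 ≈ -3.0590e-5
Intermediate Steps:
j(g, D) = -8 + D
n(V, L) = -113*L (n(V, L) = -114*L + L = -113*L)
y(k, r) = -5 + k + r (y(k, r) = 3 + (k + (-8 + r)) = 3 + (-8 + k + r) = -5 + k + r)
1/(n(-170, 293) + y(230, 194)) = 1/(-113*293 + (-5 + 230 + 194)) = 1/(-33109 + 419) = 1/(-32690) = -1/32690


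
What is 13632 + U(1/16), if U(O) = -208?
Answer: 13424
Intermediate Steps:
13632 + U(1/16) = 13632 - 208 = 13424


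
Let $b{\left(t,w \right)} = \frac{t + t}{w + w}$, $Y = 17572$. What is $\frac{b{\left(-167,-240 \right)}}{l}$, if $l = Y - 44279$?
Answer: $- \frac{167}{6409680} \approx -2.6054 \cdot 10^{-5}$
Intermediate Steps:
$l = -26707$ ($l = 17572 - 44279 = -26707$)
$b{\left(t,w \right)} = \frac{t}{w}$ ($b{\left(t,w \right)} = \frac{2 t}{2 w} = 2 t \frac{1}{2 w} = \frac{t}{w}$)
$\frac{b{\left(-167,-240 \right)}}{l} = \frac{\left(-167\right) \frac{1}{-240}}{-26707} = \left(-167\right) \left(- \frac{1}{240}\right) \left(- \frac{1}{26707}\right) = \frac{167}{240} \left(- \frac{1}{26707}\right) = - \frac{167}{6409680}$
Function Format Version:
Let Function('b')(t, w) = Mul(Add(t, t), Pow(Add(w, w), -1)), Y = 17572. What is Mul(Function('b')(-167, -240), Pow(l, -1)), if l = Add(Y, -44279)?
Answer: Rational(-167, 6409680) ≈ -2.6054e-5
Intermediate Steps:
l = -26707 (l = Add(17572, -44279) = -26707)
Function('b')(t, w) = Mul(t, Pow(w, -1)) (Function('b')(t, w) = Mul(Mul(2, t), Pow(Mul(2, w), -1)) = Mul(Mul(2, t), Mul(Rational(1, 2), Pow(w, -1))) = Mul(t, Pow(w, -1)))
Mul(Function('b')(-167, -240), Pow(l, -1)) = Mul(Mul(-167, Pow(-240, -1)), Pow(-26707, -1)) = Mul(Mul(-167, Rational(-1, 240)), Rational(-1, 26707)) = Mul(Rational(167, 240), Rational(-1, 26707)) = Rational(-167, 6409680)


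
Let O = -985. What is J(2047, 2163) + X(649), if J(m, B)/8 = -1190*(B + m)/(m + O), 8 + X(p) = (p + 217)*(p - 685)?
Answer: -36598304/531 ≈ -68923.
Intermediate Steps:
X(p) = -8 + (-685 + p)*(217 + p) (X(p) = -8 + (p + 217)*(p - 685) = -8 + (217 + p)*(-685 + p) = -8 + (-685 + p)*(217 + p))
J(m, B) = -9520*(B + m)/(-985 + m) (J(m, B) = 8*(-1190*(B + m)/(m - 985)) = 8*(-1190*(B + m)/(-985 + m)) = -9520*(B + m)/(-985 + m))
J(2047, 2163) + X(649) = 9520*(-1*2163 - 1*2047)/(-985 + 2047) + (-148653 + 649² - 468*649) = 9520*(-2163 - 2047)/1062 + (-148653 + 421201 - 303732) = 9520*(1/1062)*(-4210) - 31184 = -20039600/531 - 31184 = -36598304/531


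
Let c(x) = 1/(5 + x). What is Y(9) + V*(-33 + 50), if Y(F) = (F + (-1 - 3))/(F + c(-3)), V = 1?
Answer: 333/19 ≈ 17.526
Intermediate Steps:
Y(F) = (-4 + F)/(½ + F) (Y(F) = (F + (-1 - 3))/(F + 1/(5 - 3)) = (F - 4)/(F + 1/2) = (-4 + F)/(F + ½) = (-4 + F)/(½ + F))
Y(9) + V*(-33 + 50) = 2*(-4 + 9)/(1 + 2*9) + 1*(-33 + 50) = 2*5/(1 + 18) + 1*17 = 2*5/19 + 17 = 2*(1/19)*5 + 17 = 10/19 + 17 = 333/19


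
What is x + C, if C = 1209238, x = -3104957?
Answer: -1895719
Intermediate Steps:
x + C = -3104957 + 1209238 = -1895719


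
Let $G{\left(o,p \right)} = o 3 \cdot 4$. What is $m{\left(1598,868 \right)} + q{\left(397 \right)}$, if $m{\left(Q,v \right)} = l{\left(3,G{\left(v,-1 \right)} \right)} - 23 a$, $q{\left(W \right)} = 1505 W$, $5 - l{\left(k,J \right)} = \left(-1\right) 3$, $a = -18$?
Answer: $597907$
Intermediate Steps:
$G{\left(o,p \right)} = 12 o$ ($G{\left(o,p \right)} = 3 o 4 = 12 o$)
$l{\left(k,J \right)} = 8$ ($l{\left(k,J \right)} = 5 - \left(-1\right) 3 = 5 - -3 = 5 + 3 = 8$)
$m{\left(Q,v \right)} = 422$ ($m{\left(Q,v \right)} = 8 - -414 = 8 + 414 = 422$)
$m{\left(1598,868 \right)} + q{\left(397 \right)} = 422 + 1505 \cdot 397 = 422 + 597485 = 597907$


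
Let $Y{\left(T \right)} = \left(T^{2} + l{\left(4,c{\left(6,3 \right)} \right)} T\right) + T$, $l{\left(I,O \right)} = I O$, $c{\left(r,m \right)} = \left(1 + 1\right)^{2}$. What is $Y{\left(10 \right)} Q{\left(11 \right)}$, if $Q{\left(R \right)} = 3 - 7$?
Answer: $-1080$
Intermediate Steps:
$Q{\left(R \right)} = -4$
$c{\left(r,m \right)} = 4$ ($c{\left(r,m \right)} = 2^{2} = 4$)
$Y{\left(T \right)} = T^{2} + 17 T$ ($Y{\left(T \right)} = \left(T^{2} + 4 \cdot 4 T\right) + T = \left(T^{2} + 16 T\right) + T = T^{2} + 17 T$)
$Y{\left(10 \right)} Q{\left(11 \right)} = 10 \left(17 + 10\right) \left(-4\right) = 10 \cdot 27 \left(-4\right) = 270 \left(-4\right) = -1080$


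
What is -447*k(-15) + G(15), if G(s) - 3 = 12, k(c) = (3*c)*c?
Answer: -301710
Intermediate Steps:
k(c) = 3*c²
G(s) = 15 (G(s) = 3 + 12 = 15)
-447*k(-15) + G(15) = -1341*(-15)² + 15 = -1341*225 + 15 = -447*675 + 15 = -301725 + 15 = -301710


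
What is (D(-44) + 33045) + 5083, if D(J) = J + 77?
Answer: 38161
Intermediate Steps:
D(J) = 77 + J
(D(-44) + 33045) + 5083 = ((77 - 44) + 33045) + 5083 = (33 + 33045) + 5083 = 33078 + 5083 = 38161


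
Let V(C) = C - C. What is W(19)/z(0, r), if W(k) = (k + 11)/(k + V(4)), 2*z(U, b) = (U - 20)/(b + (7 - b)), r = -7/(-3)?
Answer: -21/19 ≈ -1.1053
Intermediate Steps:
r = 7/3 (r = -7*(-1/3) = 7/3 ≈ 2.3333)
V(C) = 0
z(U, b) = -10/7 + U/14 (z(U, b) = ((U - 20)/(b + (7 - b)))/2 = ((-20 + U)/7)/2 = ((-20 + U)*(1/7))/2 = (-20/7 + U/7)/2 = -10/7 + U/14)
W(k) = (11 + k)/k (W(k) = (k + 11)/(k + 0) = (11 + k)/k)
W(19)/z(0, r) = ((11 + 19)/19)/(-10/7 + (1/14)*0) = ((1/19)*30)/(-10/7 + 0) = 30/(19*(-10/7)) = (30/19)*(-7/10) = -21/19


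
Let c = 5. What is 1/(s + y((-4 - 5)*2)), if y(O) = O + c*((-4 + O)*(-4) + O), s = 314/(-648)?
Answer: 324/107411 ≈ 0.0030164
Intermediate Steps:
s = -157/324 (s = 314*(-1/648) = -157/324 ≈ -0.48457)
y(O) = 80 - 14*O (y(O) = O + 5*((-4 + O)*(-4) + O) = O + 5*((16 - 4*O) + O) = O + 5*(16 - 3*O) = O + (80 - 15*O) = 80 - 14*O)
1/(s + y((-4 - 5)*2)) = 1/(-157/324 + (80 - 14*(-4 - 5)*2)) = 1/(-157/324 + (80 - (-126)*2)) = 1/(-157/324 + (80 - 14*(-18))) = 1/(-157/324 + (80 + 252)) = 1/(-157/324 + 332) = 1/(107411/324) = 324/107411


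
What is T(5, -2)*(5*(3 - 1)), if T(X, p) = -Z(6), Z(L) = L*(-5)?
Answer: 300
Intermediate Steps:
Z(L) = -5*L
T(X, p) = 30 (T(X, p) = -(-5)*6 = -1*(-30) = 30)
T(5, -2)*(5*(3 - 1)) = 30*(5*(3 - 1)) = 30*(5*2) = 30*10 = 300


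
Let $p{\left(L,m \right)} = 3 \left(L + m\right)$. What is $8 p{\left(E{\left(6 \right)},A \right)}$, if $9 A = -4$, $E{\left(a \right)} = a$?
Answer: $\frac{400}{3} \approx 133.33$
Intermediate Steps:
$A = - \frac{4}{9}$ ($A = \frac{1}{9} \left(-4\right) = - \frac{4}{9} \approx -0.44444$)
$p{\left(L,m \right)} = 3 L + 3 m$
$8 p{\left(E{\left(6 \right)},A \right)} = 8 \left(3 \cdot 6 + 3 \left(- \frac{4}{9}\right)\right) = 8 \left(18 - \frac{4}{3}\right) = 8 \cdot \frac{50}{3} = \frac{400}{3}$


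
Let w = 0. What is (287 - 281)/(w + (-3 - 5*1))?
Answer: -¾ ≈ -0.75000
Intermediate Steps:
(287 - 281)/(w + (-3 - 5*1)) = (287 - 281)/(0 + (-3 - 5*1)) = 6/(0 + (-3 - 5)) = 6/(0 - 8) = 6/(-8) = 6*(-⅛) = -¾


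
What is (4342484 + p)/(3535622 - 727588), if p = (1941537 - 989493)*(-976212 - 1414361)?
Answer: -1137963169364/1404017 ≈ -8.1051e+5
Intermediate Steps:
p = -2275930681212 (p = 952044*(-2390573) = -2275930681212)
(4342484 + p)/(3535622 - 727588) = (4342484 - 2275930681212)/(3535622 - 727588) = -2275926338728/2808034 = -2275926338728*1/2808034 = -1137963169364/1404017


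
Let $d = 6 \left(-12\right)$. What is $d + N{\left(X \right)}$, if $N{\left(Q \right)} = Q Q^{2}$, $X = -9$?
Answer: $-801$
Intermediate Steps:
$N{\left(Q \right)} = Q^{3}$
$d = -72$
$d + N{\left(X \right)} = -72 + \left(-9\right)^{3} = -72 - 729 = -801$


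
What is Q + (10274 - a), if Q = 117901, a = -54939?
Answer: 183114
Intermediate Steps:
Q + (10274 - a) = 117901 + (10274 - 1*(-54939)) = 117901 + (10274 + 54939) = 117901 + 65213 = 183114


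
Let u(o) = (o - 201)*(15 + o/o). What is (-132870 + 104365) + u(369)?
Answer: -25817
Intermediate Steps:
u(o) = -3216 + 16*o (u(o) = (-201 + o)*(15 + 1) = (-201 + o)*16 = -3216 + 16*o)
(-132870 + 104365) + u(369) = (-132870 + 104365) + (-3216 + 16*369) = -28505 + (-3216 + 5904) = -28505 + 2688 = -25817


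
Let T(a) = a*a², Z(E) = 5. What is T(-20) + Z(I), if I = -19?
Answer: -7995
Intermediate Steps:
T(a) = a³
T(-20) + Z(I) = (-20)³ + 5 = -8000 + 5 = -7995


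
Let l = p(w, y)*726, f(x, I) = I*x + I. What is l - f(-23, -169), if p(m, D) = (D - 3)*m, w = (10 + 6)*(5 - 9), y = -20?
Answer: 1064954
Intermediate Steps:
f(x, I) = I + I*x
w = -64 (w = 16*(-4) = -64)
p(m, D) = m*(-3 + D) (p(m, D) = (-3 + D)*m = m*(-3 + D))
l = 1068672 (l = -64*(-3 - 20)*726 = -64*(-23)*726 = 1472*726 = 1068672)
l - f(-23, -169) = 1068672 - (-169)*(1 - 23) = 1068672 - (-169)*(-22) = 1068672 - 1*3718 = 1068672 - 3718 = 1064954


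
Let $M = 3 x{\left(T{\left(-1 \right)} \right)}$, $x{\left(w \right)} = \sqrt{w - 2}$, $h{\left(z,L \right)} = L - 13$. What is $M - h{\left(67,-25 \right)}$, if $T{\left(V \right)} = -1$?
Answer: $38 + 3 i \sqrt{3} \approx 38.0 + 5.1962 i$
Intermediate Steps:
$h{\left(z,L \right)} = -13 + L$ ($h{\left(z,L \right)} = L - 13 = -13 + L$)
$x{\left(w \right)} = \sqrt{-2 + w}$
$M = 3 i \sqrt{3}$ ($M = 3 \sqrt{-2 - 1} = 3 \sqrt{-3} = 3 i \sqrt{3} \approx 5.1962 i$)
$M - h{\left(67,-25 \right)} = 3 i \sqrt{3} - \left(-13 - 25\right) = 3 i \sqrt{3} - -38 = 3 i \sqrt{3} + 38 = 38 + 3 i \sqrt{3}$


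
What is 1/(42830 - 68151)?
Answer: -1/25321 ≈ -3.9493e-5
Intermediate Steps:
1/(42830 - 68151) = 1/(-25321) = -1/25321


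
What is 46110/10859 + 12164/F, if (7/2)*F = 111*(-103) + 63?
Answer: 30979817/61733415 ≈ 0.50183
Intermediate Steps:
F = -22740/7 (F = 2*(111*(-103) + 63)/7 = 2*(-11433 + 63)/7 = (2/7)*(-11370) = -22740/7 ≈ -3248.6)
46110/10859 + 12164/F = 46110/10859 + 12164/(-22740/7) = 46110*(1/10859) + 12164*(-7/22740) = 46110/10859 - 21287/5685 = 30979817/61733415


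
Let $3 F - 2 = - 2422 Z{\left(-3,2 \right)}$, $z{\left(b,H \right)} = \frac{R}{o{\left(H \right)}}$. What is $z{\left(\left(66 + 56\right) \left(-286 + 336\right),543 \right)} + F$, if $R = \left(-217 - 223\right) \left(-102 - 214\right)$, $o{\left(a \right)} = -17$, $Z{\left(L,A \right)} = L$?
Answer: $- \frac{293564}{51} \approx -5756.2$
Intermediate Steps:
$R = 139040$ ($R = \left(-440\right) \left(-316\right) = 139040$)
$z{\left(b,H \right)} = - \frac{139040}{17}$ ($z{\left(b,H \right)} = \frac{139040}{-17} = 139040 \left(- \frac{1}{17}\right) = - \frac{139040}{17}$)
$F = \frac{7268}{3}$ ($F = \frac{2}{3} + \frac{\left(-2422\right) \left(-3\right)}{3} = \frac{2}{3} + \frac{1}{3} \cdot 7266 = \frac{2}{3} + 2422 = \frac{7268}{3} \approx 2422.7$)
$z{\left(\left(66 + 56\right) \left(-286 + 336\right),543 \right)} + F = - \frac{139040}{17} + \frac{7268}{3} = - \frac{293564}{51}$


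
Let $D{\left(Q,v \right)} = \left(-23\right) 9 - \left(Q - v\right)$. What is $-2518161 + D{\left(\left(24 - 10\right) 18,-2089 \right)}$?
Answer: $-2520709$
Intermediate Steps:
$D{\left(Q,v \right)} = -207 + v - Q$ ($D{\left(Q,v \right)} = -207 - \left(Q - v\right) = -207 + v - Q$)
$-2518161 + D{\left(\left(24 - 10\right) 18,-2089 \right)} = -2518161 - \left(2296 + \left(24 - 10\right) 18\right) = -2518161 - \left(2296 + 252\right) = -2518161 - 2548 = -2520709$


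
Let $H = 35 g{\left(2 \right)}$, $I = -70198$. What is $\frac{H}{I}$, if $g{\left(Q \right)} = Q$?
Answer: $- \frac{35}{35099} \approx -0.00099718$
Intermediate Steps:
$H = 70$ ($H = 35 \cdot 2 = 70$)
$\frac{H}{I} = \frac{70}{-70198} = 70 \left(- \frac{1}{70198}\right) = - \frac{35}{35099}$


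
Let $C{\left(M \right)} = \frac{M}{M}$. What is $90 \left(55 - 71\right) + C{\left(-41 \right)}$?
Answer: $-1439$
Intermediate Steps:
$C{\left(M \right)} = 1$
$90 \left(55 - 71\right) + C{\left(-41 \right)} = 90 \left(55 - 71\right) + 1 = 90 \left(-16\right) + 1 = -1440 + 1 = -1439$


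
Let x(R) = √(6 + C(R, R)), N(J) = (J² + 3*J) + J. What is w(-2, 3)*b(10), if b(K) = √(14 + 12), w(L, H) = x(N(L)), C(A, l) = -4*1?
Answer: 2*√13 ≈ 7.2111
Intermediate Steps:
C(A, l) = -4
N(J) = J² + 4*J
x(R) = √2 (x(R) = √(6 - 4) = √2)
w(L, H) = √2
b(K) = √26
w(-2, 3)*b(10) = √2*√26 = 2*√13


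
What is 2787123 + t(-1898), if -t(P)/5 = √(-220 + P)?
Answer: 2787123 - 5*I*√2118 ≈ 2.7871e+6 - 230.11*I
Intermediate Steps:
t(P) = -5*√(-220 + P)
2787123 + t(-1898) = 2787123 - 5*√(-220 - 1898) = 2787123 - 5*I*√2118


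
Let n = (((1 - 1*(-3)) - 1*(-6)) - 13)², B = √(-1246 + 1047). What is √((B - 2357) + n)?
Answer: √(-2348 + I*√199) ≈ 0.1456 + 48.456*I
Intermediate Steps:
B = I*√199 (B = √(-199) = I*√199 ≈ 14.107*I)
n = 9 (n = (((1 + 3) + 6) - 13)² = ((4 + 6) - 13)² = (10 - 13)² = (-3)² = 9)
√((B - 2357) + n) = √((I*√199 - 2357) + 9) = √((-2357 + I*√199) + 9) = √(-2348 + I*√199)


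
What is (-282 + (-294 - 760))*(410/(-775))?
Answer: 109552/155 ≈ 706.79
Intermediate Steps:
(-282 + (-294 - 760))*(410/(-775)) = (-282 - 1054)*(410*(-1/775)) = -1336*(-82/155) = 109552/155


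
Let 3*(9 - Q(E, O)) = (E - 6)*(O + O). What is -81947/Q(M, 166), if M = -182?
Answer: -245841/62443 ≈ -3.9370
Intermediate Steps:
Q(E, O) = 9 - 2*O*(-6 + E)/3 (Q(E, O) = 9 - (E - 6)*(O + O)/3 = 9 - (-6 + E)*2*O/3 = 9 - 2*O*(-6 + E)/3)
-81947/Q(M, 166) = -81947/(9 + 4*166 - ⅔*(-182)*166) = -81947/(9 + 664 + 60424/3) = -81947/62443/3 = -81947*3/62443 = -245841/62443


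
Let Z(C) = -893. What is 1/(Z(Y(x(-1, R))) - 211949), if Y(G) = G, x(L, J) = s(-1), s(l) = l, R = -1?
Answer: -1/212842 ≈ -4.6983e-6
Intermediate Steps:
x(L, J) = -1
1/(Z(Y(x(-1, R))) - 211949) = 1/(-893 - 211949) = 1/(-212842) = -1/212842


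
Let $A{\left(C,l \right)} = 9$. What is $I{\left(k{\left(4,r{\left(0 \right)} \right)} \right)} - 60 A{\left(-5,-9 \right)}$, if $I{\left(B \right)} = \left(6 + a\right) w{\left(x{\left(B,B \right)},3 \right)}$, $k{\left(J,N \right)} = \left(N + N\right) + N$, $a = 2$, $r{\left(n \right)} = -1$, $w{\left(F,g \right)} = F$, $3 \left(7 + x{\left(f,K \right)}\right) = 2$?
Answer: $- \frac{1772}{3} \approx -590.67$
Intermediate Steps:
$x{\left(f,K \right)} = - \frac{19}{3}$ ($x{\left(f,K \right)} = -7 + \frac{1}{3} \cdot 2 = -7 + \frac{2}{3} = - \frac{19}{3}$)
$k{\left(J,N \right)} = 3 N$ ($k{\left(J,N \right)} = 2 N + N = 3 N$)
$I{\left(B \right)} = - \frac{152}{3}$ ($I{\left(B \right)} = \left(6 + 2\right) \left(- \frac{19}{3}\right) = 8 \left(- \frac{19}{3}\right) = - \frac{152}{3}$)
$I{\left(k{\left(4,r{\left(0 \right)} \right)} \right)} - 60 A{\left(-5,-9 \right)} = - \frac{152}{3} - 540 = - \frac{1772}{3}$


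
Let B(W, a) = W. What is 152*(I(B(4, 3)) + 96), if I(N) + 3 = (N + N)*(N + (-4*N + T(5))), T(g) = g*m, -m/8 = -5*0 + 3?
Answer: -146376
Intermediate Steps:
m = -24 (m = -8*(-5*0 + 3) = -8*(0 + 3) = -8*3 = -24)
T(g) = -24*g (T(g) = g*(-24) = -24*g)
I(N) = -3 + 2*N*(-120 - 3*N) (I(N) = -3 + (N + N)*(N + (-4*N - 24*5)) = -3 + (2*N)*(N + (-4*N - 120)) = -3 + (2*N)*(N + (-120 - 4*N)) = -3 + (2*N)*(-120 - 3*N) = -3 + 2*N*(-120 - 3*N))
152*(I(B(4, 3)) + 96) = 152*((-3 - 240*4 - 6*4²) + 96) = 152*((-3 - 960 - 6*16) + 96) = 152*((-3 - 960 - 96) + 96) = 152*(-1059 + 96) = 152*(-963) = -146376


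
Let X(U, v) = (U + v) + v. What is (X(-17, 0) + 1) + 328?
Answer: 312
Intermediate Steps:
X(U, v) = U + 2*v
(X(-17, 0) + 1) + 328 = ((-17 + 2*0) + 1) + 328 = ((-17 + 0) + 1) + 328 = (-17 + 1) + 328 = -16 + 328 = 312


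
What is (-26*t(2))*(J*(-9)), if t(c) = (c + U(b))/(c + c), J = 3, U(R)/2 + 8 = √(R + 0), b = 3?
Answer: -2457 + 351*√3 ≈ -1849.1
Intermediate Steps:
U(R) = -16 + 2*√R (U(R) = -16 + 2*√(R + 0) = -16 + 2*√R)
t(c) = (-16 + c + 2*√3)/(2*c) (t(c) = (c + (-16 + 2*√3))/(c + c) = (-16 + c + 2*√3)/((2*c)) = (-16 + c + 2*√3)*(1/(2*c)) = (-16 + c + 2*√3)/(2*c))
(-26*t(2))*(J*(-9)) = (-26*(-8 + √3 + (½)*2)/2)*(3*(-9)) = -13*(-8 + √3 + 1)*(-27) = -13*(-7 + √3)*(-27) = -26*(-7/2 + √3/2)*(-27) = (91 - 13*√3)*(-27) = -2457 + 351*√3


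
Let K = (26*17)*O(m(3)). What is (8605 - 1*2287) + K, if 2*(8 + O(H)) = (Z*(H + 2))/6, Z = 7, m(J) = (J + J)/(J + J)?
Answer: 7111/2 ≈ 3555.5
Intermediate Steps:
m(J) = 1 (m(J) = (2*J)/((2*J)) = (2*J)*(1/(2*J)) = 1)
O(H) = -41/6 + 7*H/12 (O(H) = -8 + ((7*(H + 2))/6)/2 = -8 + ((7*(2 + H))*(⅙))/2 = -8 + ((14 + 7*H)*(⅙))/2 = -8 + (7/3 + 7*H/6)/2 = -8 + (7/6 + 7*H/12) = -41/6 + 7*H/12)
K = -5525/2 (K = (26*17)*(-41/6 + (7/12)*1) = 442*(-41/6 + 7/12) = 442*(-25/4) = -5525/2 ≈ -2762.5)
(8605 - 1*2287) + K = (8605 - 1*2287) - 5525/2 = (8605 - 2287) - 5525/2 = 6318 - 5525/2 = 7111/2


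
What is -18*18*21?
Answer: -6804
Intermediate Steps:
-18*18*21 = -324*21 = -6804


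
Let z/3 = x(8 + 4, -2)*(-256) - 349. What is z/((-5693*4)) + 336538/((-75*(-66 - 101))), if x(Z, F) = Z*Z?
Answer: 9061921811/285219300 ≈ 31.772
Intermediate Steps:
x(Z, F) = Z**2
z = -111639 (z = 3*((8 + 4)**2*(-256) - 349) = 3*(12**2*(-256) - 349) = 3*(144*(-256) - 349) = 3*(-36864 - 349) = 3*(-37213) = -111639)
z/((-5693*4)) + 336538/((-75*(-66 - 101))) = -111639/((-5693*4)) + 336538/((-75*(-66 - 101))) = -111639/(-22772) + 336538/((-75*(-167))) = -111639*(-1/22772) + 336538/12525 = 111639/22772 + 336538*(1/12525) = 111639/22772 + 336538/12525 = 9061921811/285219300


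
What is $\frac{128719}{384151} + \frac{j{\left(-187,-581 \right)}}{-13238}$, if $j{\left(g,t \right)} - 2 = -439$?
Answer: $\frac{1871856109}{5085390938} \approx 0.36808$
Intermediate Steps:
$j{\left(g,t \right)} = -437$ ($j{\left(g,t \right)} = 2 - 439 = -437$)
$\frac{128719}{384151} + \frac{j{\left(-187,-581 \right)}}{-13238} = \frac{128719}{384151} - \frac{437}{-13238} = 128719 \cdot \frac{1}{384151} - - \frac{437}{13238} = \frac{128719}{384151} + \frac{437}{13238} = \frac{1871856109}{5085390938}$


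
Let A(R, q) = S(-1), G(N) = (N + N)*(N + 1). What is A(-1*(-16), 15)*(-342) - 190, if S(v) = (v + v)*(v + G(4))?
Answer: 26486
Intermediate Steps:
G(N) = 2*N*(1 + N) (G(N) = (2*N)*(1 + N) = 2*N*(1 + N))
S(v) = 2*v*(40 + v) (S(v) = (v + v)*(v + 2*4*(1 + 4)) = (2*v)*(v + 2*4*5) = (2*v)*(v + 40) = (2*v)*(40 + v) = 2*v*(40 + v))
A(R, q) = -78 (A(R, q) = 2*(-1)*(40 - 1) = 2*(-1)*39 = -78)
A(-1*(-16), 15)*(-342) - 190 = -78*(-342) - 190 = 26676 - 190 = 26486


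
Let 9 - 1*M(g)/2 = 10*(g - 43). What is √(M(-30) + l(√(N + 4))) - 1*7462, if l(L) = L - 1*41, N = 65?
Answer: -7462 + √(1437 + √69) ≈ -7424.0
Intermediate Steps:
l(L) = -41 + L (l(L) = L - 41 = -41 + L)
M(g) = 878 - 20*g (M(g) = 18 - 20*(g - 43) = 18 - 20*(-43 + g) = 18 - 2*(-430 + 10*g) = 18 + (860 - 20*g) = 878 - 20*g)
√(M(-30) + l(√(N + 4))) - 1*7462 = √((878 - 20*(-30)) + (-41 + √(65 + 4))) - 1*7462 = √((878 + 600) + (-41 + √69)) - 7462 = √(1478 + (-41 + √69)) - 7462 = √(1437 + √69) - 7462 = -7462 + √(1437 + √69)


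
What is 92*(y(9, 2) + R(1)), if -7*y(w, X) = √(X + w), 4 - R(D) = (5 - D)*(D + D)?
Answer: -368 - 92*√11/7 ≈ -411.59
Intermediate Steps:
R(D) = 4 - 2*D*(5 - D) (R(D) = 4 - (5 - D)*(D + D) = 4 - (5 - D)*2*D = 4 - 2*D*(5 - D))
y(w, X) = -√(X + w)/7
92*(y(9, 2) + R(1)) = 92*(-√(2 + 9)/7 + (4 - 10*1 + 2*1²)) = 92*(-√11/7 + (4 - 10 + 2*1)) = 92*(-√11/7 + (4 - 10 + 2)) = 92*(-√11/7 - 4) = 92*(-4 - √11/7) = -368 - 92*√11/7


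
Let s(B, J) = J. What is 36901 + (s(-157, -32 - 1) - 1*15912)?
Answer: 20956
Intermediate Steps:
36901 + (s(-157, -32 - 1) - 1*15912) = 36901 + ((-32 - 1) - 1*15912) = 36901 + (-33 - 15912) = 36901 - 15945 = 20956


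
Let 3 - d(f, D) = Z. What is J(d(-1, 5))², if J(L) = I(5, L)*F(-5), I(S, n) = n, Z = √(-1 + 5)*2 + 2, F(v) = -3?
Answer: 81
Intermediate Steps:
Z = 6 (Z = √4*2 + 2 = 2*2 + 2 = 4 + 2 = 6)
d(f, D) = -3 (d(f, D) = 3 - 1*6 = 3 - 6 = -3)
J(L) = -3*L (J(L) = L*(-3) = -3*L)
J(d(-1, 5))² = (-3*(-3))² = 9² = 81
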